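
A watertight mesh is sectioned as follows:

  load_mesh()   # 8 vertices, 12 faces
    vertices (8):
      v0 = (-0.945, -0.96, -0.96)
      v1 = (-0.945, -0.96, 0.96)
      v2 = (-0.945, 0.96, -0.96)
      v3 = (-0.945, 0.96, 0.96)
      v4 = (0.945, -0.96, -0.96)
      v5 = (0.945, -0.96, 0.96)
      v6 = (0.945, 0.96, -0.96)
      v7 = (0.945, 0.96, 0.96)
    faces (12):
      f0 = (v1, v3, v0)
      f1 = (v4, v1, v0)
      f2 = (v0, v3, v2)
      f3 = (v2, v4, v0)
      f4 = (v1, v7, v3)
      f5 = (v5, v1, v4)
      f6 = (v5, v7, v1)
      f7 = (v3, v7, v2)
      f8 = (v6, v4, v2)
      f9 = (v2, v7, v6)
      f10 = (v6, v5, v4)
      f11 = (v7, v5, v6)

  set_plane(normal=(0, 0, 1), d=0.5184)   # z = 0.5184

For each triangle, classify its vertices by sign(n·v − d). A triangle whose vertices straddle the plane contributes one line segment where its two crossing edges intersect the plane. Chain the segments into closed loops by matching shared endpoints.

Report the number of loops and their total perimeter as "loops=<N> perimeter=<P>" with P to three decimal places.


Straddling triangles (8 of 12):
  (v1,v3,v0) [++-] → (-0.945, 0.5184, 0.5184)–(-0.945, -0.96, 0.5184)  len=1.4784
  (v4,v1,v0) [-+-] → (-0.5103, -0.96, 0.5184)–(-0.945, -0.96, 0.5184)  len=0.4347
  (v0,v3,v2) [-+-] → (-0.945, 0.5184, 0.5184)–(-0.945, 0.96, 0.5184)  len=0.4416
  (v5,v1,v4) [++-] → (-0.5103, -0.96, 0.5184)–(0.945, -0.96, 0.5184)  len=1.4553
  (v3,v7,v2) [++-] → (0.5103, 0.96, 0.5184)–(-0.945, 0.96, 0.5184)  len=1.4553
  (v2,v7,v6) [-+-] → (0.5103, 0.96, 0.5184)–(0.945, 0.96, 0.5184)  len=0.4347
  (v6,v5,v4) [-+-] → (0.945, -0.5184, 0.5184)–(0.945, -0.96, 0.5184)  len=0.4416
  (v7,v5,v6) [++-] → (0.945, -0.5184, 0.5184)–(0.945, 0.96, 0.5184)  len=1.4784

Chained into 1 loop(s):
  loop 1: 8 segments, perimeter = 7.6200
Total perimeter = 7.620

loops=1 perimeter=7.620


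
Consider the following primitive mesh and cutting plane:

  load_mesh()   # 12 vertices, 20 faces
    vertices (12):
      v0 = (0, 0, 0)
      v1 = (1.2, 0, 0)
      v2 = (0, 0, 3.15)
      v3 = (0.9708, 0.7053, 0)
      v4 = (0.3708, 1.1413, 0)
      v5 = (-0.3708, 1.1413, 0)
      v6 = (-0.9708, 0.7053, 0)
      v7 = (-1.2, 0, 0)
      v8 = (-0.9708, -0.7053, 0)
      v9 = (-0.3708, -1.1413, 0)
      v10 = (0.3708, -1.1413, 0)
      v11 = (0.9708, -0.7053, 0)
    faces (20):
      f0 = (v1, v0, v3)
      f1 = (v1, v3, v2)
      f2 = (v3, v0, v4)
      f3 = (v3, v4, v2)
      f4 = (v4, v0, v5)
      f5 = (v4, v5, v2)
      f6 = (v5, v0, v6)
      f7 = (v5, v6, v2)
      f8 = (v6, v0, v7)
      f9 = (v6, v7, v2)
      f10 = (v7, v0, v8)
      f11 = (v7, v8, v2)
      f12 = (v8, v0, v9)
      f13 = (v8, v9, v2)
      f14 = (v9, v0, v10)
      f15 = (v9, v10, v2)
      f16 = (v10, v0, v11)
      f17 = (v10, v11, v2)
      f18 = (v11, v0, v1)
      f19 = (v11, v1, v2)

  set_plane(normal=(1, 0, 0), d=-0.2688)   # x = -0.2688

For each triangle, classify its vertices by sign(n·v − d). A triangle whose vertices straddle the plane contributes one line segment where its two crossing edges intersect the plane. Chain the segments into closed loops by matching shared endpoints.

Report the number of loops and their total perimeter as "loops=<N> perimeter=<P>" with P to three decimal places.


loops=1 perimeter=7.732

Straddling triangles (12 of 20):
  (v4,v0,v5) [++-] → (-0.2688, 0.82735, 0)–(-0.2688, 1.1413, 0)  len=0.3139
  (v4,v5,v2) [+-+] → (-0.2688, 1.1413, 0)–(-0.2688, 0.82735, 0.866505)  len=0.9216
  (v5,v0,v6) [-+-] → (-0.2688, 0.82735, 0)–(-0.2688, 0.195287, 0)  len=0.6321
  (v5,v6,v2) [--+] → (-0.2688, 0.195287, 2.27781)–(-0.2688, 0.82735, 0.866505)  len=1.5464
  (v6,v0,v7) [-+-] → (-0.2688, 0.195287, 0)–(-0.2688, 0, 0)  len=0.1953
  (v6,v7,v2) [--+] → (-0.2688, 0, 2.4444)–(-0.2688, 0.195287, 2.27781)  len=0.2567
  (v7,v0,v8) [-+-] → (-0.2688, 0, 0)–(-0.2688, -0.195287, 0)  len=0.1953
  (v7,v8,v2) [--+] → (-0.2688, -0.195287, 2.27781)–(-0.2688, 0, 2.4444)  len=0.2567
  (v8,v0,v9) [-+-] → (-0.2688, -0.195287, 0)–(-0.2688, -0.82735, 0)  len=0.6321
  (v8,v9,v2) [--+] → (-0.2688, -0.82735, 0.866505)–(-0.2688, -0.195287, 2.27781)  len=1.5464
  (v9,v0,v10) [-++] → (-0.2688, -0.82735, 0)–(-0.2688, -1.1413, 0)  len=0.3139
  (v9,v10,v2) [-++] → (-0.2688, -1.1413, 0)–(-0.2688, -0.82735, 0.866505)  len=0.9216

Chained into 1 loop(s):
  loop 1: 12 segments, perimeter = 7.7320
Total perimeter = 7.732


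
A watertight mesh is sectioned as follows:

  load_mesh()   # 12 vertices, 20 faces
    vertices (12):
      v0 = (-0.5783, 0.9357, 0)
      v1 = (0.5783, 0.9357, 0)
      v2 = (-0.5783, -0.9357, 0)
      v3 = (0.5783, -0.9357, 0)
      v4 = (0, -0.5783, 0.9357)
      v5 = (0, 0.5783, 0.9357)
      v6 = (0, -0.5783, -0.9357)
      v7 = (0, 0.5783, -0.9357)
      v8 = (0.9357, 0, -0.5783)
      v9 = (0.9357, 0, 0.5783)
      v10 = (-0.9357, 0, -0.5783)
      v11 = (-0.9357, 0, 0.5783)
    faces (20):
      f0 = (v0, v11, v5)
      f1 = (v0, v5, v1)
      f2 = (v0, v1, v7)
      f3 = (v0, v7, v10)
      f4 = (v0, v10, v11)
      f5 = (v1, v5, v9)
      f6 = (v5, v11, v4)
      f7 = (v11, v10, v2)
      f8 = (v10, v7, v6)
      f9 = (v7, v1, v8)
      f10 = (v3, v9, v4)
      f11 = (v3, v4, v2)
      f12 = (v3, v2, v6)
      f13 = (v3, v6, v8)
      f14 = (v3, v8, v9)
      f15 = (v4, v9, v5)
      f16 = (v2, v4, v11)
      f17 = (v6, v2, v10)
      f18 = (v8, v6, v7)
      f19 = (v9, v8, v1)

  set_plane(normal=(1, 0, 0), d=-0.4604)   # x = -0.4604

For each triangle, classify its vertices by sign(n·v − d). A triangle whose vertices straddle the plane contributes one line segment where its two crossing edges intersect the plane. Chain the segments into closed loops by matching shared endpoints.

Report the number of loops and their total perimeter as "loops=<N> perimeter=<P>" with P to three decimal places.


loops=1 perimeter=5.211

Straddling triangles (10 of 20):
  (v0,v11,v5) [--+] → (-0.4604, 0.293754, 0.759846)–(-0.4604, 0.862836, 0.190764)  len=0.8048
  (v0,v5,v1) [-++] → (-0.4604, 0.862836, 0.190764)–(-0.4604, 0.9357, 0)  len=0.2042
  (v0,v1,v7) [-++] → (-0.4604, 0.9357, 0)–(-0.4604, 0.862836, -0.190764)  len=0.2042
  (v0,v7,v10) [-+-] → (-0.4604, 0.862836, -0.190764)–(-0.4604, 0.293754, -0.759846)  len=0.8048
  (v5,v11,v4) [+-+] → (-0.4604, 0.293754, 0.759846)–(-0.4604, -0.293754, 0.759846)  len=0.5875
  (v10,v7,v6) [-++] → (-0.4604, 0.293754, -0.759846)–(-0.4604, -0.293754, -0.759846)  len=0.5875
  (v3,v4,v2) [++-] → (-0.4604, -0.862836, 0.190764)–(-0.4604, -0.9357, 0)  len=0.2042
  (v3,v2,v6) [+-+] → (-0.4604, -0.9357, 0)–(-0.4604, -0.862836, -0.190764)  len=0.2042
  (v2,v4,v11) [-+-] → (-0.4604, -0.862836, 0.190764)–(-0.4604, -0.293754, 0.759846)  len=0.8048
  (v6,v2,v10) [+--] → (-0.4604, -0.862836, -0.190764)–(-0.4604, -0.293754, -0.759846)  len=0.8048

Chained into 1 loop(s):
  loop 1: 10 segments, perimeter = 5.2111
Total perimeter = 5.211


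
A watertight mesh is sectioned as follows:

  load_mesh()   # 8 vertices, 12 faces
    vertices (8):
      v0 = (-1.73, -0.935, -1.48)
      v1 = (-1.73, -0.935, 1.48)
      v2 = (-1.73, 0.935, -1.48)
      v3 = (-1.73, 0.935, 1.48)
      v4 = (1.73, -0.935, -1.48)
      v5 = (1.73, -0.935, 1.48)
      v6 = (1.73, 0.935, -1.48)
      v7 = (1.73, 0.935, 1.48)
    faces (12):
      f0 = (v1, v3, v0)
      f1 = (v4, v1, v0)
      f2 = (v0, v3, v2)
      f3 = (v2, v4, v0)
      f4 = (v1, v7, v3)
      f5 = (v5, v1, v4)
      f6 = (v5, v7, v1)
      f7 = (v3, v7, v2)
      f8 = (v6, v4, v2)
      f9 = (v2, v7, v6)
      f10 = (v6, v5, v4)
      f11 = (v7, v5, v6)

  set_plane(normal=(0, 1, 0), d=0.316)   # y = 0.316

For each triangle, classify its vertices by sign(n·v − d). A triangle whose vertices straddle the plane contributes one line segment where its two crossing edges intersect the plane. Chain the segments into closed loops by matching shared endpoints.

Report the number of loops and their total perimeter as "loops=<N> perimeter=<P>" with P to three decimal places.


Straddling triangles (8 of 12):
  (v1,v3,v0) [-+-] → (-1.73, 0.316, 1.48)–(-1.73, 0.316, 0.500193)  len=0.9798
  (v0,v3,v2) [-++] → (-1.73, 0.316, 0.500193)–(-1.73, 0.316, -1.48)  len=1.9802
  (v2,v4,v0) [+--] → (-0.584684, 0.316, -1.48)–(-1.73, 0.316, -1.48)  len=1.1453
  (v1,v7,v3) [-++] → (0.584684, 0.316, 1.48)–(-1.73, 0.316, 1.48)  len=2.3147
  (v5,v7,v1) [-+-] → (1.73, 0.316, 1.48)–(0.584684, 0.316, 1.48)  len=1.1453
  (v6,v4,v2) [+-+] → (1.73, 0.316, -1.48)–(-0.584684, 0.316, -1.48)  len=2.3147
  (v6,v5,v4) [+--] → (1.73, 0.316, -0.500193)–(1.73, 0.316, -1.48)  len=0.9798
  (v7,v5,v6) [+-+] → (1.73, 0.316, 1.48)–(1.73, 0.316, -0.500193)  len=1.9802

Chained into 1 loop(s):
  loop 1: 8 segments, perimeter = 12.8400
Total perimeter = 12.840

loops=1 perimeter=12.840


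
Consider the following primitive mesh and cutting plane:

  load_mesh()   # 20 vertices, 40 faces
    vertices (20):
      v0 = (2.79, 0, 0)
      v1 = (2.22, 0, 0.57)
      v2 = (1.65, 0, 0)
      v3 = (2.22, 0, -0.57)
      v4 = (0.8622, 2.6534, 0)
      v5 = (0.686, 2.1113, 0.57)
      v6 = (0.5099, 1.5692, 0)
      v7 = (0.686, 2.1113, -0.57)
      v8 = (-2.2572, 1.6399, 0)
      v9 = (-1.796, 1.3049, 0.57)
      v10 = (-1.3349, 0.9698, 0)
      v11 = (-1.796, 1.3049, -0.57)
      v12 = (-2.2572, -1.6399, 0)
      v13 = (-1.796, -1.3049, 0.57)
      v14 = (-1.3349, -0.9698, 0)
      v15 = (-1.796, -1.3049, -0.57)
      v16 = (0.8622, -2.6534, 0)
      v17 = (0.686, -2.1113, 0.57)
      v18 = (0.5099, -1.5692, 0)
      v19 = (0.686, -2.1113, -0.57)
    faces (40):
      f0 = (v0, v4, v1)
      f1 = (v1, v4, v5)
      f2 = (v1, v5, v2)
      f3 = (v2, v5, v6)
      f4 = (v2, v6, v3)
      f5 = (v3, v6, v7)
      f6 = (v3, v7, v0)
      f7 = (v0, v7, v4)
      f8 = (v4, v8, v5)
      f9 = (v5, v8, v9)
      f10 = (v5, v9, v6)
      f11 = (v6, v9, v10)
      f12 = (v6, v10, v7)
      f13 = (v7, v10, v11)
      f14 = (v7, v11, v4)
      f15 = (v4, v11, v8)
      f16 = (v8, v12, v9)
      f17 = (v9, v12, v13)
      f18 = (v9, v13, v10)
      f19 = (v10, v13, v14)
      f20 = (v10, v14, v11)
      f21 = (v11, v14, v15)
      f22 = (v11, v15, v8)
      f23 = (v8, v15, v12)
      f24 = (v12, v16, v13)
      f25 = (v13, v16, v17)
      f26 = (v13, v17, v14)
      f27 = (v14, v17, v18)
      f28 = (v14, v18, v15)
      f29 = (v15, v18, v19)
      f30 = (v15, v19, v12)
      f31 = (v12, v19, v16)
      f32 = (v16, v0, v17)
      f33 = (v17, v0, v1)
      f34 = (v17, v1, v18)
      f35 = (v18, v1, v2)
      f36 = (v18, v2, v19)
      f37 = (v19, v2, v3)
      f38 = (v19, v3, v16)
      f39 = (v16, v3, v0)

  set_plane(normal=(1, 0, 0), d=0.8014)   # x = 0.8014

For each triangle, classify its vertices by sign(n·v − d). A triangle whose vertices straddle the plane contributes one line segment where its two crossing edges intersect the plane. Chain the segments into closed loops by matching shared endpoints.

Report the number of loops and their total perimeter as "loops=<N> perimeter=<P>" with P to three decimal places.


Straddling triangles (20 of 40):
  (v1,v4,v5) [++-] → (0.8014, 2.46634, 0.196686)–(0.8014, 1.95247, 0.57)  len=0.6352
  (v1,v5,v2) [+-+] → (0.8014, 1.95247, 0.57)–(0.8014, 1.85856, 0.501766)  len=0.1161
  (v2,v5,v6) [+--] → (0.8014, 1.85856, 0.501766)–(0.8014, 1.16799, 0)  len=0.8536
  (v2,v6,v3) [+-+] → (0.8014, 1.16799, 0)–(0.8014, 1.30172, -0.097161)  len=0.1653
  (v3,v6,v7) [+--] → (0.8014, 1.30172, -0.097161)–(0.8014, 1.95247, -0.57)  len=0.8044
  (v3,v7,v0) [+-+] → (0.8014, 1.95247, -0.57)–(0.8014, 1.9955, -0.538737)  len=0.0532
  (v0,v7,v4) [+-+] → (0.8014, 1.9955, -0.538737)–(0.8014, 2.46634, -0.196686)  len=0.5820
  (v4,v8,v5) [+--] → (0.8014, 2.63365, 0)–(0.8014, 2.46634, 0.196686)  len=0.2582
  (v7,v11,v4) [--+] → (0.8014, 2.62256, -0.0130374)–(0.8014, 2.46634, -0.196686)  len=0.2411
  (v4,v11,v8) [+--] → (0.8014, 2.62256, -0.0130374)–(0.8014, 2.63365, 0)  len=0.0171
  (v12,v16,v13) [-+-] → (0.8014, -2.63365, 0)–(0.8014, -2.62256, 0.0130374)  len=0.0171
  (v13,v16,v17) [-+-] → (0.8014, -2.62256, 0.0130374)–(0.8014, -2.46634, 0.196686)  len=0.2411
  (v12,v19,v16) [--+] → (0.8014, -2.46634, -0.196686)–(0.8014, -2.63365, 0)  len=0.2582
  (v16,v0,v17) [++-] → (0.8014, -1.9955, 0.538737)–(0.8014, -2.46634, 0.196686)  len=0.5820
  (v17,v0,v1) [-++] → (0.8014, -1.9955, 0.538737)–(0.8014, -1.95247, 0.57)  len=0.0532
  (v17,v1,v18) [-+-] → (0.8014, -1.95247, 0.57)–(0.8014, -1.30172, 0.097161)  len=0.8044
  (v18,v1,v2) [-++] → (0.8014, -1.30172, 0.097161)–(0.8014, -1.16799, 0)  len=0.1653
  (v18,v2,v19) [-+-] → (0.8014, -1.16799, 0)–(0.8014, -1.85856, -0.501766)  len=0.8536
  (v19,v2,v3) [-++] → (0.8014, -1.85856, -0.501766)–(0.8014, -1.95247, -0.57)  len=0.1161
  (v19,v3,v16) [-++] → (0.8014, -1.95247, -0.57)–(0.8014, -2.46634, -0.196686)  len=0.6352

Chained into 2 loop(s):
  loop 1: 10 segments, perimeter = 3.7261
  loop 2: 10 segments, perimeter = 3.7261
Total perimeter = 7.452

loops=2 perimeter=7.452


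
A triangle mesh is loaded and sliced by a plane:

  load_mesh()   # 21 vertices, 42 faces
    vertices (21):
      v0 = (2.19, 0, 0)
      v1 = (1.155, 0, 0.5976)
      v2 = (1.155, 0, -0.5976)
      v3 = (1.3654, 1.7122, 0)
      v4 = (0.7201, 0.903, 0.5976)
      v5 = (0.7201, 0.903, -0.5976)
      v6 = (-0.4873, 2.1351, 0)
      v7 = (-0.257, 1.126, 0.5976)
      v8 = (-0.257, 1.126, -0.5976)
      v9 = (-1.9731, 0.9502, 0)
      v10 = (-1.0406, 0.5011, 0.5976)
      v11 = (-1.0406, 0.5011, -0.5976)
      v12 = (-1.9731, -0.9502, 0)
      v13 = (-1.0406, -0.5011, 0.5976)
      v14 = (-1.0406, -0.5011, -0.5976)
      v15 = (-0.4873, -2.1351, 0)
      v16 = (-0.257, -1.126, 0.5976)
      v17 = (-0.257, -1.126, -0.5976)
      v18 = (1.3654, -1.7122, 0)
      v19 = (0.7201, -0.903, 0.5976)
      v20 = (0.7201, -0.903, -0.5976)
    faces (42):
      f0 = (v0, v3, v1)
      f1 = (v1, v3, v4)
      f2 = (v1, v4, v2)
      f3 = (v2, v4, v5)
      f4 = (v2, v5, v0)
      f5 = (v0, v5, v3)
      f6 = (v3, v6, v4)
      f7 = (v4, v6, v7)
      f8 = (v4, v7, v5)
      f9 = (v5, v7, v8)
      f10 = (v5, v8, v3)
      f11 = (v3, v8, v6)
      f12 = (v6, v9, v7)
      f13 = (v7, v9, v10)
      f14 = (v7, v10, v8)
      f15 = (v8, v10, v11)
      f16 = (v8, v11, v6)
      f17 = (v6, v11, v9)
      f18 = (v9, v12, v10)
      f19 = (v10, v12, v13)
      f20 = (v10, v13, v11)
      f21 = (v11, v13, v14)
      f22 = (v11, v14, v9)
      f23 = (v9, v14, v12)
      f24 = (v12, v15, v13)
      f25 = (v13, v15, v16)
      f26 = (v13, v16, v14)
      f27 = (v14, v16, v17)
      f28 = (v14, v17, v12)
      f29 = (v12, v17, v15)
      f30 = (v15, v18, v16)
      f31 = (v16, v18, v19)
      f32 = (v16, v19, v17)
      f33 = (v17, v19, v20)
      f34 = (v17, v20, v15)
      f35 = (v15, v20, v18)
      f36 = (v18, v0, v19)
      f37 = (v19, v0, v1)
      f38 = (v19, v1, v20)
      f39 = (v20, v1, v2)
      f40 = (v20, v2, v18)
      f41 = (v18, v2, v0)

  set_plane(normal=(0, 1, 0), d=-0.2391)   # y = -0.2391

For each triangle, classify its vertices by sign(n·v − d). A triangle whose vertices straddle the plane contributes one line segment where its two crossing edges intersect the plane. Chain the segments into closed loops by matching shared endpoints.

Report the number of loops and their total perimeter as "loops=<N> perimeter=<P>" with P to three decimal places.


Straddling triangles (12 of 42):
  (v9,v12,v10) [+-+] → (-1.9731, -0.2391, 0)–(-1.5162, -0.2391, 0.292809)  len=0.5427
  (v10,v12,v13) [+--] → (-1.5162, -0.2391, 0.292809)–(-1.0406, -0.2391, 0.5976)  len=0.5649
  (v10,v13,v11) [+-+] → (-1.0406, -0.2391, 0.5976)–(-1.0406, -0.2391, 0.285145)  len=0.3125
  (v11,v13,v14) [+--] → (-1.0406, -0.2391, 0.285145)–(-1.0406, -0.2391, -0.5976)  len=0.8827
  (v11,v14,v9) [+-+] → (-1.0406, -0.2391, -0.5976)–(-1.20894, -0.2391, -0.489717)  len=0.1999
  (v9,v14,v12) [+--] → (-1.20894, -0.2391, -0.489717)–(-1.9731, -0.2391, 0)  len=0.9076
  (v18,v0,v19) [-+-] → (2.07485, -0.2391, 0)–(1.80079, -0.2391, 0.158235)  len=0.3165
  (v19,v0,v1) [-++] → (1.80079, -0.2391, 0.158235)–(1.03985, -0.2391, 0.5976)  len=0.8787
  (v19,v1,v20) [-+-] → (1.03985, -0.2391, 0.5976)–(1.03985, -0.2391, 0.28113)  len=0.3165
  (v20,v1,v2) [-++] → (1.03985, -0.2391, 0.28113)–(1.03985, -0.2391, -0.5976)  len=0.8787
  (v20,v2,v18) [-+-] → (1.03985, -0.2391, -0.5976)–(1.18438, -0.2391, -0.514148)  len=0.1669
  (v18,v2,v0) [-++] → (1.18438, -0.2391, -0.514148)–(2.07485, -0.2391, 0)  len=1.0282

Chained into 2 loop(s):
  loop 1: 6 segments, perimeter = 3.4103
  loop 2: 6 segments, perimeter = 3.5855
Total perimeter = 6.996

loops=2 perimeter=6.996


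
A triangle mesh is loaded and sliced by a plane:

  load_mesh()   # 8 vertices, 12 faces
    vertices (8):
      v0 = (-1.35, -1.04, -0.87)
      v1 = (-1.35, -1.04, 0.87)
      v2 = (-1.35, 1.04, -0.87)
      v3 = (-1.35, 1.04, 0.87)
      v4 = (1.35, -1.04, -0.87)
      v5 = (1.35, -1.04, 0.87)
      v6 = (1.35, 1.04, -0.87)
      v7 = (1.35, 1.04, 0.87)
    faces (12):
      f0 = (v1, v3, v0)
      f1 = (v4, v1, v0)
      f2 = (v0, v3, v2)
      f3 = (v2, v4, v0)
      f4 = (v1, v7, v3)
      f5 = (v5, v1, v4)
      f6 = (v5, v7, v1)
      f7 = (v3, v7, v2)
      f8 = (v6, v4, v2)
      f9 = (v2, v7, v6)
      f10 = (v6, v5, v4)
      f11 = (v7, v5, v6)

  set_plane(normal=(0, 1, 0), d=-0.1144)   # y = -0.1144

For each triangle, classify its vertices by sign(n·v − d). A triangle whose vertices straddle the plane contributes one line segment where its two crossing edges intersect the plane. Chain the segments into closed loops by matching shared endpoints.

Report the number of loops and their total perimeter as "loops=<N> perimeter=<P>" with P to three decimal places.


Straddling triangles (8 of 12):
  (v1,v3,v0) [-+-] → (-1.35, -0.1144, 0.87)–(-1.35, -0.1144, -0.0957)  len=0.9657
  (v0,v3,v2) [-++] → (-1.35, -0.1144, -0.0957)–(-1.35, -0.1144, -0.87)  len=0.7743
  (v2,v4,v0) [+--] → (0.1485, -0.1144, -0.87)–(-1.35, -0.1144, -0.87)  len=1.4985
  (v1,v7,v3) [-++] → (-0.1485, -0.1144, 0.87)–(-1.35, -0.1144, 0.87)  len=1.2015
  (v5,v7,v1) [-+-] → (1.35, -0.1144, 0.87)–(-0.1485, -0.1144, 0.87)  len=1.4985
  (v6,v4,v2) [+-+] → (1.35, -0.1144, -0.87)–(0.1485, -0.1144, -0.87)  len=1.2015
  (v6,v5,v4) [+--] → (1.35, -0.1144, 0.0957)–(1.35, -0.1144, -0.87)  len=0.9657
  (v7,v5,v6) [+-+] → (1.35, -0.1144, 0.87)–(1.35, -0.1144, 0.0957)  len=0.7743

Chained into 1 loop(s):
  loop 1: 8 segments, perimeter = 8.8800
Total perimeter = 8.880

loops=1 perimeter=8.880


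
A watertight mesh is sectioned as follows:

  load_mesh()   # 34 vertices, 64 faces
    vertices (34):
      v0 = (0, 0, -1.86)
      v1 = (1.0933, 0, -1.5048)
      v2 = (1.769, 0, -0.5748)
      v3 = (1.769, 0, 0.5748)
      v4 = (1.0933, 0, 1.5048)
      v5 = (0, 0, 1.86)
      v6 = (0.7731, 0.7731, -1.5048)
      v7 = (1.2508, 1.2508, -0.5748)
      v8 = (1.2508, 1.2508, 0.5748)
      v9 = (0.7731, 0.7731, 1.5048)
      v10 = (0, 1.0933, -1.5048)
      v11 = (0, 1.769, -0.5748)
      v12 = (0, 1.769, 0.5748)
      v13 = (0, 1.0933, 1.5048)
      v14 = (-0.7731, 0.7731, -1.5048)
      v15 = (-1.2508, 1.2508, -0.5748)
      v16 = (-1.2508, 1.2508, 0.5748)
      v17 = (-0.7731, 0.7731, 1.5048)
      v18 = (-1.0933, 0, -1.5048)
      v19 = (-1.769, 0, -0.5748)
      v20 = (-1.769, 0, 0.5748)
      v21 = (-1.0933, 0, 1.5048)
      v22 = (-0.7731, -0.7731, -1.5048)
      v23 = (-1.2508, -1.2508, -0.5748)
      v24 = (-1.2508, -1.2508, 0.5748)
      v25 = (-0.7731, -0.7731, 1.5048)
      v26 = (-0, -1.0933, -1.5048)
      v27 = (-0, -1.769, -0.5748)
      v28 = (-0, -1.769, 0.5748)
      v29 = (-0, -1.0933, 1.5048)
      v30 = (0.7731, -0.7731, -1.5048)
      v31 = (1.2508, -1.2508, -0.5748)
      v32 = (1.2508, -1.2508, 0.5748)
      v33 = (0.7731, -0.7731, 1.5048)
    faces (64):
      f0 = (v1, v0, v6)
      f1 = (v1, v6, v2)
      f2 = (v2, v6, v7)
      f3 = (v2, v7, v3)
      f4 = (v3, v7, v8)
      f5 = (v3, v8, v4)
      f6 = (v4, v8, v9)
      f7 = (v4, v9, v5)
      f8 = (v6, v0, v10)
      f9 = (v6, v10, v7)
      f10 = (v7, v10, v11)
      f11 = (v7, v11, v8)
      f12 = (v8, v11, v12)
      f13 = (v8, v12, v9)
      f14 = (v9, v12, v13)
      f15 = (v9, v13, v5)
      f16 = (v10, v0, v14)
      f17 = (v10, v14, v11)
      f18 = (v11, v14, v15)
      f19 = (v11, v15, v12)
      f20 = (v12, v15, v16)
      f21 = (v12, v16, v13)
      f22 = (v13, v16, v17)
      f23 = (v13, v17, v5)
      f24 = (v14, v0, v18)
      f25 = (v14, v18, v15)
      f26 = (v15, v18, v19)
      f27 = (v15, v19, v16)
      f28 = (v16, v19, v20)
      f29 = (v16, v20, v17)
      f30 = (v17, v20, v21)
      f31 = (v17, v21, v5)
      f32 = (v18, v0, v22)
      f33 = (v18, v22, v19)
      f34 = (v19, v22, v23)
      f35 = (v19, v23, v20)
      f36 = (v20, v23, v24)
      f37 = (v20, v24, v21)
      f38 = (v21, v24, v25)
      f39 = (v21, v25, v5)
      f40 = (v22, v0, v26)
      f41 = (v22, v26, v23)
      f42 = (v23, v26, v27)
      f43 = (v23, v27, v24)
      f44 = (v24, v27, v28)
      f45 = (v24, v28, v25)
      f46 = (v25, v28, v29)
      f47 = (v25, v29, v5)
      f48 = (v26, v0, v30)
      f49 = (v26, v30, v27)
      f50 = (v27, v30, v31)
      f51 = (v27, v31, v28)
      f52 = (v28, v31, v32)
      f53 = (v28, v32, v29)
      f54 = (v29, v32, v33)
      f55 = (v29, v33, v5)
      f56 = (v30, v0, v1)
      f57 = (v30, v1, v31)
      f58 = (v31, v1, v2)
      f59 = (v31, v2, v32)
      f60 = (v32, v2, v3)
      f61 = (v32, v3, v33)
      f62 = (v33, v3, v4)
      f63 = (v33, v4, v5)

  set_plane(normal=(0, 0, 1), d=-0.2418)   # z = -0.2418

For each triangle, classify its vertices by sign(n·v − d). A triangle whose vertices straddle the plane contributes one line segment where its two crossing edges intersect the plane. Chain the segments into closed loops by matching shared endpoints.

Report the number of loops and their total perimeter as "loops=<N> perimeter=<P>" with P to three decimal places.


Straddling triangles (16 of 64):
  (v2,v7,v3) [--+] → (1.4009, 0.888486, -0.2418)–(1.769, 0, -0.2418)  len=0.9617
  (v3,v7,v8) [+-+] → (1.4009, 0.888486, -0.2418)–(1.2508, 1.2508, -0.2418)  len=0.3922
  (v7,v11,v8) [--+] → (0.362314, 1.6189, -0.2418)–(1.2508, 1.2508, -0.2418)  len=0.9617
  (v8,v11,v12) [+-+] → (0.362314, 1.6189, -0.2418)–(0, 1.769, -0.2418)  len=0.3922
  (v11,v15,v12) [--+] → (-0.888486, 1.4009, -0.2418)–(0, 1.769, -0.2418)  len=0.9617
  (v12,v15,v16) [+-+] → (-0.888486, 1.4009, -0.2418)–(-1.2508, 1.2508, -0.2418)  len=0.3922
  (v15,v19,v16) [--+] → (-1.6189, 0.362314, -0.2418)–(-1.2508, 1.2508, -0.2418)  len=0.9617
  (v16,v19,v20) [+-+] → (-1.6189, 0.362314, -0.2418)–(-1.769, 0, -0.2418)  len=0.3922
  (v19,v23,v20) [--+] → (-1.4009, -0.888486, -0.2418)–(-1.769, 0, -0.2418)  len=0.9617
  (v20,v23,v24) [+-+] → (-1.4009, -0.888486, -0.2418)–(-1.2508, -1.2508, -0.2418)  len=0.3922
  (v23,v27,v24) [--+] → (-0.362314, -1.6189, -0.2418)–(-1.2508, -1.2508, -0.2418)  len=0.9617
  (v24,v27,v28) [+-+] → (-0.362314, -1.6189, -0.2418)–(0, -1.769, -0.2418)  len=0.3922
  (v27,v31,v28) [--+] → (0.888486, -1.4009, -0.2418)–(0, -1.769, -0.2418)  len=0.9617
  (v28,v31,v32) [+-+] → (0.888486, -1.4009, -0.2418)–(1.2508, -1.2508, -0.2418)  len=0.3922
  (v31,v2,v32) [--+] → (1.6189, -0.362314, -0.2418)–(1.2508, -1.2508, -0.2418)  len=0.9617
  (v32,v2,v3) [+-+] → (1.6189, -0.362314, -0.2418)–(1.769, 0, -0.2418)  len=0.3922

Chained into 1 loop(s):
  loop 1: 16 segments, perimeter = 10.8312
Total perimeter = 10.831

loops=1 perimeter=10.831


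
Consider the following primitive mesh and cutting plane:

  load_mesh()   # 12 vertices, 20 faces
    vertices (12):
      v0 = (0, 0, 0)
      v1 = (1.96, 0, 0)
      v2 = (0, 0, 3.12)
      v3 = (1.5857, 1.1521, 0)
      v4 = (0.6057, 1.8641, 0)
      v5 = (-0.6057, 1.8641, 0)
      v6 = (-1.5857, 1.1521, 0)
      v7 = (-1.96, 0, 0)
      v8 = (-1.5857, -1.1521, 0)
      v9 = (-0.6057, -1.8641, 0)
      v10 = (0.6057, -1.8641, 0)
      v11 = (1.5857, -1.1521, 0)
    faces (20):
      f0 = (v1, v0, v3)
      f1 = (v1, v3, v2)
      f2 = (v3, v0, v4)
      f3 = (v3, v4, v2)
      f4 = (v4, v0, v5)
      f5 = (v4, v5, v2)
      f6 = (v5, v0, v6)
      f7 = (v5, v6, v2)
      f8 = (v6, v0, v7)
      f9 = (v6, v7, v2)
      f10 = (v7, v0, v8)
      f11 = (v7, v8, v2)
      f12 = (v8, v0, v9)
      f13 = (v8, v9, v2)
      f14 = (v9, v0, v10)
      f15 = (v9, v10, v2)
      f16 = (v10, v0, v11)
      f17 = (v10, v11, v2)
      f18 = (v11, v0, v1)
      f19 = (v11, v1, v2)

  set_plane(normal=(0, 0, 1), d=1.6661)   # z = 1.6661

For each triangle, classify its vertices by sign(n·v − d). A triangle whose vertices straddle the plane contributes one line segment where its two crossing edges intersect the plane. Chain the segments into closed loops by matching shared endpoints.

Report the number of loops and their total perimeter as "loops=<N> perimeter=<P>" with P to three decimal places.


loops=1 perimeter=5.645

Straddling triangles (10 of 20):
  (v1,v3,v2) [--+] → (0.738926, 0.536871, 1.6661)–(0.913347, 0, 1.6661)  len=0.5645
  (v3,v4,v2) [--+] → (0.282252, 0.868659, 1.6661)–(0.738926, 0.536871, 1.6661)  len=0.5645
  (v4,v5,v2) [--+] → (-0.282252, 0.868659, 1.6661)–(0.282252, 0.868659, 1.6661)  len=0.5645
  (v5,v6,v2) [--+] → (-0.738926, 0.536871, 1.6661)–(-0.282252, 0.868659, 1.6661)  len=0.5645
  (v6,v7,v2) [--+] → (-0.913347, 0, 1.6661)–(-0.738926, 0.536871, 1.6661)  len=0.5645
  (v7,v8,v2) [--+] → (-0.738926, -0.536871, 1.6661)–(-0.913347, 0, 1.6661)  len=0.5645
  (v8,v9,v2) [--+] → (-0.282252, -0.868659, 1.6661)–(-0.738926, -0.536871, 1.6661)  len=0.5645
  (v9,v10,v2) [--+] → (0.282252, -0.868659, 1.6661)–(-0.282252, -0.868659, 1.6661)  len=0.5645
  (v10,v11,v2) [--+] → (0.738926, -0.536871, 1.6661)–(0.282252, -0.868659, 1.6661)  len=0.5645
  (v11,v1,v2) [--+] → (0.913347, 0, 1.6661)–(0.738926, -0.536871, 1.6661)  len=0.5645

Chained into 1 loop(s):
  loop 1: 10 segments, perimeter = 5.6449
Total perimeter = 5.645


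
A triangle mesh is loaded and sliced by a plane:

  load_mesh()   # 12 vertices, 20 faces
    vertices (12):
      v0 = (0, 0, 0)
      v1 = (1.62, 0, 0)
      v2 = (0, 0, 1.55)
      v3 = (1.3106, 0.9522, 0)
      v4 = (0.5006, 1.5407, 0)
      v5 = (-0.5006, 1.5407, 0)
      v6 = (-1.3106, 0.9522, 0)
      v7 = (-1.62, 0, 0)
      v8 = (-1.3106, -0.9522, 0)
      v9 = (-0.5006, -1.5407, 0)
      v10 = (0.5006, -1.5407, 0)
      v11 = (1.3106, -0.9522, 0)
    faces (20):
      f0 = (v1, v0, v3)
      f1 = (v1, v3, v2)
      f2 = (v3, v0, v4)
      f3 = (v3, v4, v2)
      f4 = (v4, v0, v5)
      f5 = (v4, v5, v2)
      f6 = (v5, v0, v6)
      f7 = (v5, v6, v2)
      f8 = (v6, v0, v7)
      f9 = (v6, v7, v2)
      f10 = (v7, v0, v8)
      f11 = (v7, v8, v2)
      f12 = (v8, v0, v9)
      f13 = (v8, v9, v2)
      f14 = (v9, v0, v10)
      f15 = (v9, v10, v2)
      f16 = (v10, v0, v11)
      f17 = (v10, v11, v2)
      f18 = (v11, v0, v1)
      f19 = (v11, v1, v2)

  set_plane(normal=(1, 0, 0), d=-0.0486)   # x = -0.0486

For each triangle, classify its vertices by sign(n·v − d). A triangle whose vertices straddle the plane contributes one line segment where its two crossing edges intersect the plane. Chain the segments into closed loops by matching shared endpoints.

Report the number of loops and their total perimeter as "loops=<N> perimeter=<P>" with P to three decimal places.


Straddling triangles (12 of 20):
  (v4,v0,v5) [++-] → (-0.0486, 0.149577, 0)–(-0.0486, 1.5407, 0)  len=1.3911
  (v4,v5,v2) [+-+] → (-0.0486, 1.5407, 0)–(-0.0486, 0.149577, 1.39952)  len=1.9733
  (v5,v0,v6) [-+-] → (-0.0486, 0.149577, 0)–(-0.0486, 0.0353097, 0)  len=0.1143
  (v5,v6,v2) [--+] → (-0.0486, 0.0353097, 1.49252)–(-0.0486, 0.149577, 1.39952)  len=0.1473
  (v6,v0,v7) [-+-] → (-0.0486, 0.0353097, 0)–(-0.0486, 0, 0)  len=0.0353
  (v6,v7,v2) [--+] → (-0.0486, 0, 1.5035)–(-0.0486, 0.0353097, 1.49252)  len=0.0370
  (v7,v0,v8) [-+-] → (-0.0486, 0, 0)–(-0.0486, -0.0353097, 0)  len=0.0353
  (v7,v8,v2) [--+] → (-0.0486, -0.0353097, 1.49252)–(-0.0486, 0, 1.5035)  len=0.0370
  (v8,v0,v9) [-+-] → (-0.0486, -0.0353097, 0)–(-0.0486, -0.149577, 0)  len=0.1143
  (v8,v9,v2) [--+] → (-0.0486, -0.149577, 1.39952)–(-0.0486, -0.0353097, 1.49252)  len=0.1473
  (v9,v0,v10) [-++] → (-0.0486, -0.149577, 0)–(-0.0486, -1.5407, 0)  len=1.3911
  (v9,v10,v2) [-++] → (-0.0486, -1.5407, 0)–(-0.0486, -0.149577, 1.39952)  len=1.9733

Chained into 1 loop(s):
  loop 1: 12 segments, perimeter = 7.3966
Total perimeter = 7.397

loops=1 perimeter=7.397


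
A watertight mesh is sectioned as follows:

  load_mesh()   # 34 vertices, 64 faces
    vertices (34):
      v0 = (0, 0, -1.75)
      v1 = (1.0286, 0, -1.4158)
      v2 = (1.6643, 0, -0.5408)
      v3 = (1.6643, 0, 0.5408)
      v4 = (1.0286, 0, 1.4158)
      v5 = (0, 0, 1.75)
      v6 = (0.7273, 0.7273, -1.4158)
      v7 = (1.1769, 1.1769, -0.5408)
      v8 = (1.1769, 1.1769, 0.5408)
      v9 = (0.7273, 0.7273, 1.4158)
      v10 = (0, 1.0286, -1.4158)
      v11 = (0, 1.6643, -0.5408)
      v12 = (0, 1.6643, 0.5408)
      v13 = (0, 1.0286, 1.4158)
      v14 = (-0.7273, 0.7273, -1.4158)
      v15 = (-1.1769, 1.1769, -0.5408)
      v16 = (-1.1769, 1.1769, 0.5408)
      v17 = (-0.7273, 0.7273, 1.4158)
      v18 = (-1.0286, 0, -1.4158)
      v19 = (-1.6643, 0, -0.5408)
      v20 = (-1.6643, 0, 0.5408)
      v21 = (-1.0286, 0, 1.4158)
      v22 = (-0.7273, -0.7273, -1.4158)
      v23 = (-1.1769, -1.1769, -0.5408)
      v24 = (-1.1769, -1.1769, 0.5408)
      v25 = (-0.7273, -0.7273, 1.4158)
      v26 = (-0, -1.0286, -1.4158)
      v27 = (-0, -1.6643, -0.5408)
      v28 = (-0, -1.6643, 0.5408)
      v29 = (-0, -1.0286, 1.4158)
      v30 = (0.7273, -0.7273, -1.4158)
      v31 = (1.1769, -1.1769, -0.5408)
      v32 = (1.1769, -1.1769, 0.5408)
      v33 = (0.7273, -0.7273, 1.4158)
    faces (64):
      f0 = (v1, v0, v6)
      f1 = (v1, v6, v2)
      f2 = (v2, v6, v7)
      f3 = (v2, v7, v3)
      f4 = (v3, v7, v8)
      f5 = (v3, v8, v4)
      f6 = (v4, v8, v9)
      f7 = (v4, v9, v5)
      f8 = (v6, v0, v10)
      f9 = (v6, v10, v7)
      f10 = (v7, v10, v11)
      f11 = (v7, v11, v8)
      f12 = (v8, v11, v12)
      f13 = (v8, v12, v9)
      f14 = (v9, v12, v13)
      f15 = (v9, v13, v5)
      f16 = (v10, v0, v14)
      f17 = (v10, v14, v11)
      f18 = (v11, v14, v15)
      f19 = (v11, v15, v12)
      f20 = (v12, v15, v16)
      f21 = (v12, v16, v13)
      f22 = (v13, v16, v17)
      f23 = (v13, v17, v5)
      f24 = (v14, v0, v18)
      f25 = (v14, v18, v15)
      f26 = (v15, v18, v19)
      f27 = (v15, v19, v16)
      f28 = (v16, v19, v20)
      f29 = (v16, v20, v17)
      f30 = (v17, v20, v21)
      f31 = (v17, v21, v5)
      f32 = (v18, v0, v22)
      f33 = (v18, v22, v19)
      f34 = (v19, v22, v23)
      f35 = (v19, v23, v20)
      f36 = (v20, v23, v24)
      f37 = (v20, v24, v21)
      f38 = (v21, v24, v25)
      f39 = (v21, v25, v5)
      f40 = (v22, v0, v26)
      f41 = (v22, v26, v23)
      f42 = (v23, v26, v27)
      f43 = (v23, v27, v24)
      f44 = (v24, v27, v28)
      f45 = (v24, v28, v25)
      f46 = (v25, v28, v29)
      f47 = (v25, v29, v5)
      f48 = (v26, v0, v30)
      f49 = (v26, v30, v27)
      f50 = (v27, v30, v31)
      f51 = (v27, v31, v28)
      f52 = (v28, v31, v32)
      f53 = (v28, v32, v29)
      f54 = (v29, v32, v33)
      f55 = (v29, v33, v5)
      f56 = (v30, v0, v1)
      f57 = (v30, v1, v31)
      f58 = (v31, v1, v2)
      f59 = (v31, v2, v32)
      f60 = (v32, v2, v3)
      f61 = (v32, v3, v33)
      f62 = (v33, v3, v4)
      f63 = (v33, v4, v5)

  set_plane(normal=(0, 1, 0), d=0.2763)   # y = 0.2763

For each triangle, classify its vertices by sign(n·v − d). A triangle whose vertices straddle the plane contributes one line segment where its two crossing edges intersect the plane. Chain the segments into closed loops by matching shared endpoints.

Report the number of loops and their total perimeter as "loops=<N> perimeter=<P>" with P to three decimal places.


loops=1 perimeter=10.287

Straddling triangles (20 of 64):
  (v1,v0,v6) [--+] → (0.2763, 0.2763, -1.62304)–(0.914137, 0.2763, -1.4158)  len=0.6707
  (v1,v6,v2) [-+-] → (0.914137, 0.2763, -1.4158)–(1.30834, 0.2763, -0.873211)  len=0.6707
  (v2,v6,v7) [-++] → (1.30834, 0.2763, -0.873211)–(1.54987, 0.2763, -0.5408)  len=0.4109
  (v2,v7,v3) [-+-] → (1.54987, 0.2763, -0.5408)–(1.54987, 0.2763, 0.286874)  len=0.8277
  (v3,v7,v8) [-++] → (1.54987, 0.2763, 0.286874)–(1.54987, 0.2763, 0.5408)  len=0.2539
  (v3,v8,v4) [-+-] → (1.54987, 0.2763, 0.5408)–(1.06342, 0.2763, 1.21038)  len=0.8276
  (v4,v8,v9) [-++] → (1.06342, 0.2763, 1.21038)–(0.914137, 0.2763, 1.4158)  len=0.2539
  (v4,v9,v5) [-+-] → (0.914137, 0.2763, 1.4158)–(0.2763, 0.2763, 1.62304)  len=0.6707
  (v6,v0,v10) [+-+] → (0.2763, 0.2763, -1.62304)–(0, 0.2763, -1.66023)  len=0.2788
  (v9,v13,v5) [++-] → (0, 0.2763, 1.66023)–(0.2763, 0.2763, 1.62304)  len=0.2788
  (v10,v0,v14) [+-+] → (0, 0.2763, -1.66023)–(-0.2763, 0.2763, -1.62304)  len=0.2788
  (v13,v17,v5) [++-] → (-0.2763, 0.2763, 1.62304)–(0, 0.2763, 1.66023)  len=0.2788
  (v14,v0,v18) [+--] → (-0.2763, 0.2763, -1.62304)–(-0.914137, 0.2763, -1.4158)  len=0.6707
  (v14,v18,v15) [+-+] → (-0.914137, 0.2763, -1.4158)–(-1.06342, 0.2763, -1.21038)  len=0.2539
  (v15,v18,v19) [+--] → (-1.06342, 0.2763, -1.21038)–(-1.54987, 0.2763, -0.5408)  len=0.8276
  (v15,v19,v16) [+-+] → (-1.54987, 0.2763, -0.5408)–(-1.54987, 0.2763, -0.286874)  len=0.2539
  (v16,v19,v20) [+--] → (-1.54987, 0.2763, -0.286874)–(-1.54987, 0.2763, 0.5408)  len=0.8277
  (v16,v20,v17) [+-+] → (-1.54987, 0.2763, 0.5408)–(-1.30834, 0.2763, 0.873211)  len=0.4109
  (v17,v20,v21) [+--] → (-1.30834, 0.2763, 0.873211)–(-0.914137, 0.2763, 1.4158)  len=0.6707
  (v17,v21,v5) [+--] → (-0.914137, 0.2763, 1.4158)–(-0.2763, 0.2763, 1.62304)  len=0.6707

Chained into 1 loop(s):
  loop 1: 20 segments, perimeter = 10.2873
Total perimeter = 10.287


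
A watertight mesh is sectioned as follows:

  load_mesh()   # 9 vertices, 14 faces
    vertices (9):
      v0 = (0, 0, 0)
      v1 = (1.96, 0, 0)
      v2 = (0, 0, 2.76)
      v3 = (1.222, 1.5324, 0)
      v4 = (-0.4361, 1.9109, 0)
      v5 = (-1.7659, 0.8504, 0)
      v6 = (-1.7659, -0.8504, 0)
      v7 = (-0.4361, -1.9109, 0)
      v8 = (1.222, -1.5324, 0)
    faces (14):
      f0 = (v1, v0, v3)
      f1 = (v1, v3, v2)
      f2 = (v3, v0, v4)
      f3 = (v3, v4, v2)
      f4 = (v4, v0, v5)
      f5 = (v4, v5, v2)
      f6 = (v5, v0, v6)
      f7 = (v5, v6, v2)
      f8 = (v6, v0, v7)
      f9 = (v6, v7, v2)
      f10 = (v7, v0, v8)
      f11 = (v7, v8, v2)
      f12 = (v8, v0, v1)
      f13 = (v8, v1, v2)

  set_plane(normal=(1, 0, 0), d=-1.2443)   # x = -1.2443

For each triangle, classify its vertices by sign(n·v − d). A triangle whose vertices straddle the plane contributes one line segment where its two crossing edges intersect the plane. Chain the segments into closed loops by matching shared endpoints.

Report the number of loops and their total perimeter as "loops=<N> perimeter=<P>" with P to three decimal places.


Straddling triangles (6 of 14):
  (v4,v0,v5) [++-] → (-1.2443, 0.599214, 0)–(-1.2443, 1.26637, 0)  len=0.6672
  (v4,v5,v2) [+-+] → (-1.2443, 1.26637, 0)–(-1.2443, 0.599214, 0.815231)  len=1.0534
  (v5,v0,v6) [-+-] → (-1.2443, 0.599214, 0)–(-1.2443, -0.599214, 0)  len=1.1984
  (v5,v6,v2) [--+] → (-1.2443, -0.599214, 0.815231)–(-1.2443, 0.599214, 0.815231)  len=1.1984
  (v6,v0,v7) [-++] → (-1.2443, -0.599214, 0)–(-1.2443, -1.26637, 0)  len=0.6672
  (v6,v7,v2) [-++] → (-1.2443, -1.26637, 0)–(-1.2443, -0.599214, 0.815231)  len=1.0534

Chained into 1 loop(s):
  loop 1: 6 segments, perimeter = 5.8380
Total perimeter = 5.838

loops=1 perimeter=5.838


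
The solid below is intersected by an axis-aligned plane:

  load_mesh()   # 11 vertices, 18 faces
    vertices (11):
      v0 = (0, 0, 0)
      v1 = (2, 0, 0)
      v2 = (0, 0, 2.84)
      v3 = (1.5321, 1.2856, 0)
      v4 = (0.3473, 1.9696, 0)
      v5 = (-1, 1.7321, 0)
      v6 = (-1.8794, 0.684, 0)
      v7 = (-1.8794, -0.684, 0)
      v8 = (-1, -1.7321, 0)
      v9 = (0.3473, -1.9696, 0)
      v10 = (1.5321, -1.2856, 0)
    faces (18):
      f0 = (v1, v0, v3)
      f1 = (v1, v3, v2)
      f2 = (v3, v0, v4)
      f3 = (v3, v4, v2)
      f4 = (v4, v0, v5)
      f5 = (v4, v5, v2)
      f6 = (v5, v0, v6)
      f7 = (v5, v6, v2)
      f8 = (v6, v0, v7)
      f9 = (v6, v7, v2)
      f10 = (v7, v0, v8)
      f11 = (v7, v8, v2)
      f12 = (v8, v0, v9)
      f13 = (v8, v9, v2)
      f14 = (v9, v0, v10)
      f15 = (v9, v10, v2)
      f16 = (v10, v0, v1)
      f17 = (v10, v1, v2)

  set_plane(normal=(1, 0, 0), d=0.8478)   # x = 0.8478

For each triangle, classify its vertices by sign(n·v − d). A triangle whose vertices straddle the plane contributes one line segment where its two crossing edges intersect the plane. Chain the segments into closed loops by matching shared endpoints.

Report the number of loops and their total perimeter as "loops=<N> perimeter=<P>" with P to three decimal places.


Straddling triangles (8 of 18):
  (v1,v0,v3) [+-+] → (0.8478, 0, 0)–(0.8478, 0.711397, 0)  len=0.7114
  (v1,v3,v2) [++-] → (0.8478, 0.711397, 1.26846)–(0.8478, 0, 1.63612)  len=0.8008
  (v3,v0,v4) [+--] → (0.8478, 0.711397, 0)–(0.8478, 1.68066, 0)  len=0.9693
  (v3,v4,v2) [+--] → (0.8478, 1.68066, 0)–(0.8478, 0.711397, 1.26846)  len=1.5964
  (v9,v0,v10) [--+] → (0.8478, -0.711397, 0)–(0.8478, -1.68066, 0)  len=0.9693
  (v9,v10,v2) [-+-] → (0.8478, -1.68066, 0)–(0.8478, -0.711397, 1.26846)  len=1.5964
  (v10,v0,v1) [+-+] → (0.8478, -0.711397, 0)–(0.8478, 0, 0)  len=0.7114
  (v10,v1,v2) [++-] → (0.8478, 0, 1.63612)–(0.8478, -0.711397, 1.26846)  len=0.8008

Chained into 1 loop(s):
  loop 1: 8 segments, perimeter = 8.1557
Total perimeter = 8.156

loops=1 perimeter=8.156


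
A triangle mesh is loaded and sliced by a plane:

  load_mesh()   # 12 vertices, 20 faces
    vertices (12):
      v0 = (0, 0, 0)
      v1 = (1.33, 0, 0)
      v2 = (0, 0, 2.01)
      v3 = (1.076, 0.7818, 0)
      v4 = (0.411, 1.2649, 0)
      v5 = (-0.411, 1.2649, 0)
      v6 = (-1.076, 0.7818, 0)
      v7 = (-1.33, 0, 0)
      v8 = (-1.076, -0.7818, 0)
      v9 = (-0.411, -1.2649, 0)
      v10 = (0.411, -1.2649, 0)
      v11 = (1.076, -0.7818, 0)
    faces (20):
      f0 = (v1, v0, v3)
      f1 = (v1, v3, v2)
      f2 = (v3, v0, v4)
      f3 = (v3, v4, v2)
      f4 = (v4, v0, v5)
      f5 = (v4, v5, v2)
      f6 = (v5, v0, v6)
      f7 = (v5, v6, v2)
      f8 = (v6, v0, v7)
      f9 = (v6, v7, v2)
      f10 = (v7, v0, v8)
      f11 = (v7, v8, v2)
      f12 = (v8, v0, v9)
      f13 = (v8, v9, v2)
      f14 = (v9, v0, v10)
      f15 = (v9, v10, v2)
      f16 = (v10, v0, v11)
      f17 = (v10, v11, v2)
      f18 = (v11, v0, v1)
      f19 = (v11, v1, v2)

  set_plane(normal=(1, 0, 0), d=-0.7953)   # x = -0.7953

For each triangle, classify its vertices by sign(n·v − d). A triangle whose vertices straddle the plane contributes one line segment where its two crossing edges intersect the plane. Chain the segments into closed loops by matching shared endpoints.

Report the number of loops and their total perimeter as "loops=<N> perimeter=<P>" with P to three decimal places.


loops=1 perimeter=4.588

Straddling triangles (8 of 20):
  (v5,v0,v6) [++-] → (-0.7953, 0.577849, 0)–(-0.7953, 0.985719, 0)  len=0.4079
  (v5,v6,v2) [+-+] → (-0.7953, 0.985719, 0)–(-0.7953, 0.577849, 0.524356)  len=0.6643
  (v6,v0,v7) [-+-] → (-0.7953, 0.577849, 0)–(-0.7953, 0, 0)  len=0.5778
  (v6,v7,v2) [--+] → (-0.7953, 0, 0.80808)–(-0.7953, 0.577849, 0.524356)  len=0.6437
  (v7,v0,v8) [-+-] → (-0.7953, 0, 0)–(-0.7953, -0.577849, 0)  len=0.5778
  (v7,v8,v2) [--+] → (-0.7953, -0.577849, 0.524356)–(-0.7953, 0, 0.80808)  len=0.6437
  (v8,v0,v9) [-++] → (-0.7953, -0.577849, 0)–(-0.7953, -0.985719, 0)  len=0.4079
  (v8,v9,v2) [-++] → (-0.7953, -0.985719, 0)–(-0.7953, -0.577849, 0.524356)  len=0.6643

Chained into 1 loop(s):
  loop 1: 8 segments, perimeter = 4.5875
Total perimeter = 4.588


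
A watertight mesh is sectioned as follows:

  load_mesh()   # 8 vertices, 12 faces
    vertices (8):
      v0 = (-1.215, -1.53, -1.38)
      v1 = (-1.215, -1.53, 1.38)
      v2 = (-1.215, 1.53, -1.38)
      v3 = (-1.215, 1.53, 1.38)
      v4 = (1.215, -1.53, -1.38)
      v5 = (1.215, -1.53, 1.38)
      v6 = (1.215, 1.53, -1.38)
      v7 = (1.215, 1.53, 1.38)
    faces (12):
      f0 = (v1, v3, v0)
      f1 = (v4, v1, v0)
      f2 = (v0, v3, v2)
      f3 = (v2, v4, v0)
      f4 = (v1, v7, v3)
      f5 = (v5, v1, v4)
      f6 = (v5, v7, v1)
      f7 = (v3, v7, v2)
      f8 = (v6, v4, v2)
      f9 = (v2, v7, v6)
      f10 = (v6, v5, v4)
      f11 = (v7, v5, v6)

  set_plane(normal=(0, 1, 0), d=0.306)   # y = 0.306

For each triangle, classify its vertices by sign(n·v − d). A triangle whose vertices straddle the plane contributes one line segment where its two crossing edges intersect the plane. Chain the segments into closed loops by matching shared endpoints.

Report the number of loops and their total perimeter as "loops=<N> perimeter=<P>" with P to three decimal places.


loops=1 perimeter=10.380

Straddling triangles (8 of 12):
  (v1,v3,v0) [-+-] → (-1.215, 0.306, 1.38)–(-1.215, 0.306, 0.276)  len=1.1040
  (v0,v3,v2) [-++] → (-1.215, 0.306, 0.276)–(-1.215, 0.306, -1.38)  len=1.6560
  (v2,v4,v0) [+--] → (-0.243, 0.306, -1.38)–(-1.215, 0.306, -1.38)  len=0.9720
  (v1,v7,v3) [-++] → (0.243, 0.306, 1.38)–(-1.215, 0.306, 1.38)  len=1.4580
  (v5,v7,v1) [-+-] → (1.215, 0.306, 1.38)–(0.243, 0.306, 1.38)  len=0.9720
  (v6,v4,v2) [+-+] → (1.215, 0.306, -1.38)–(-0.243, 0.306, -1.38)  len=1.4580
  (v6,v5,v4) [+--] → (1.215, 0.306, -0.276)–(1.215, 0.306, -1.38)  len=1.1040
  (v7,v5,v6) [+-+] → (1.215, 0.306, 1.38)–(1.215, 0.306, -0.276)  len=1.6560

Chained into 1 loop(s):
  loop 1: 8 segments, perimeter = 10.3800
Total perimeter = 10.380
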